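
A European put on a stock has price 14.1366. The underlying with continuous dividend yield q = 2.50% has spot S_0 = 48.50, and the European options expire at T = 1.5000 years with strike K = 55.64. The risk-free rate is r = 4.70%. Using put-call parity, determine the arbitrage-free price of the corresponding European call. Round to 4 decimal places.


Answer: Call price = 8.9991

Derivation:
Put-call parity: C - P = S_0 * exp(-qT) - K * exp(-rT).
S_0 * exp(-qT) = 48.5000 * 0.96319442 = 46.71492926
K * exp(-rT) = 55.6400 * 0.93192774 = 51.85245943
C = P + S*exp(-qT) - K*exp(-rT)
C = 14.1366 + 46.71492926 - 51.85245943 = 8.9991


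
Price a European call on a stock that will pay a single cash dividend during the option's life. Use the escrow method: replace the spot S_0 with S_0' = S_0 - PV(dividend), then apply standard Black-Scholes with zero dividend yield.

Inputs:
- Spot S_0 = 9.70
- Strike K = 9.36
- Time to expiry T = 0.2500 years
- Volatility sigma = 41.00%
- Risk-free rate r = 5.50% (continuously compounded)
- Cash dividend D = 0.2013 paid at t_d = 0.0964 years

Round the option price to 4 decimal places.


Answer: Price = 0.9058

Derivation:
PV(D) = D * exp(-r * t_d) = 0.2013 * 0.99471203 = 0.20023553
S_0' = S_0 - PV(D) = 9.7000 - 0.20023553 = 9.49976447
d1 = (ln(S_0'/K) + (r + sigma^2/2)*T) / (sigma*sqrt(T)) = 0.24187422
d2 = d1 - sigma*sqrt(T) = 0.03687422
exp(-rT) = 0.98634410
N(d1) = 0.59556119; N(d2) = 0.51470735
C = S_0' * N(d1) - K * exp(-rT) * N(d2) = 9.49976447 * 0.59556119 - 9.3600 * 0.98634410 * 0.51470735 = 0.9058


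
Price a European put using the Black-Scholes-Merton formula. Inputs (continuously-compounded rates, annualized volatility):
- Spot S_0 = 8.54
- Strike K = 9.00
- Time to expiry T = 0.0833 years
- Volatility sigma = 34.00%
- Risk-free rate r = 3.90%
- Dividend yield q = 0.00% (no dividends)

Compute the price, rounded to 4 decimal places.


Answer: Price = 0.6002

Derivation:
d1 = (ln(S/K) + (r - q + 0.5*sigma^2) * T) / (sigma * sqrt(T)) = -0.45246274
d2 = d1 - sigma * sqrt(T) = -0.55059265
exp(-rT) = 0.99675657; exp(-qT) = 1.00000000
P = K * exp(-rT) * N(-d2) - S_0 * exp(-qT) * N(-d1)
N(-d1) = 0.67453217; N(-d2) = 0.70904353
P = 9.0000 * 0.99675657 * 0.70904353 - 8.5400 * 1.00000000 * 0.67453217 = 0.6002


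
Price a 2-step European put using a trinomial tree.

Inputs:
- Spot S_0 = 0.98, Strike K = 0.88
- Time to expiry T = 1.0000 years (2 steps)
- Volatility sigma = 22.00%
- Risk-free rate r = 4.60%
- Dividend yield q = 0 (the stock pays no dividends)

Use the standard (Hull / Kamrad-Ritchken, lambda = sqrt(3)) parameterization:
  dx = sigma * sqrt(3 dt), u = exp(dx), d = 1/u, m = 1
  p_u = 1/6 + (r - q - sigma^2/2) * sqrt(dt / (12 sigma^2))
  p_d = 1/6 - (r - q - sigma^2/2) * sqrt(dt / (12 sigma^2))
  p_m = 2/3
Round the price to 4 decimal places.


dt = T/N = 0.500000; dx = sigma*sqrt(3*dt) = 0.269444
u = exp(dx) = 1.309236; d = 1/u = 0.763804
p_u = 0.186894, p_m = 0.666667, p_d = 0.146440
Discount per step: exp(-r*dt) = 0.977262
Stock lattice S(k, j) with j the centered position index:
  k=0: S(0,+0) = 0.9800
  k=1: S(1,-1) = 0.7485; S(1,+0) = 0.9800; S(1,+1) = 1.2831
  k=2: S(2,-2) = 0.5717; S(2,-1) = 0.7485; S(2,+0) = 0.9800; S(2,+1) = 1.2831; S(2,+2) = 1.6798
Terminal payoffs V(N, j) = max(K - S_T, 0):
  V(2,-2) = 0.308271; V(2,-1) = 0.131472; V(2,+0) = 0.000000; V(2,+1) = 0.000000; V(2,+2) = 0.000000
Backward induction: V(k, j) = exp(-r*dt) * [p_u * V(k+1, j+1) + p_m * V(k+1, j) + p_d * V(k+1, j-1)]
  V(1,-1) = exp(-r*dt) * [p_u*0.000000 + p_m*0.131472 + p_d*0.308271] = 0.129772
  V(1,+0) = exp(-r*dt) * [p_u*0.000000 + p_m*0.000000 + p_d*0.131472] = 0.018815
  V(1,+1) = exp(-r*dt) * [p_u*0.000000 + p_m*0.000000 + p_d*0.000000] = 0.000000
  V(0,+0) = exp(-r*dt) * [p_u*0.000000 + p_m*0.018815 + p_d*0.129772] = 0.030830

Answer: Price = V(0,0) = 0.0308


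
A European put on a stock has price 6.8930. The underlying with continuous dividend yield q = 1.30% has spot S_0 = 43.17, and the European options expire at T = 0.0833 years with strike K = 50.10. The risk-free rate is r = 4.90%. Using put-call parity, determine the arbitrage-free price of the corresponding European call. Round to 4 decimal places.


Put-call parity: C - P = S_0 * exp(-qT) - K * exp(-rT).
S_0 * exp(-qT) = 43.1700 * 0.99891769 = 43.12327651
K * exp(-rT) = 50.1000 * 0.99592662 = 49.89592360
C = P + S*exp(-qT) - K*exp(-rT)
C = 6.8930 + 43.12327651 - 49.89592360 = 0.1204

Answer: Call price = 0.1204


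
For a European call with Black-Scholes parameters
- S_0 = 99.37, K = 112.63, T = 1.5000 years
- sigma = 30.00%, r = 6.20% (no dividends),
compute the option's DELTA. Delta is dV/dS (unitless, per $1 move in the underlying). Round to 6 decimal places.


d1 = 0.0959169756; d2 = -0.2715064858
phi(d1) = 0.3971113471; exp(-qT) = 1.0000000000; exp(-rT) = 0.9111935003
N(d1) = 0.5382067439
Delta = exp(-qT) * N(d1) = 1.0000000000 * 0.5382067439 = 0.538207

Answer: Delta = 0.538207


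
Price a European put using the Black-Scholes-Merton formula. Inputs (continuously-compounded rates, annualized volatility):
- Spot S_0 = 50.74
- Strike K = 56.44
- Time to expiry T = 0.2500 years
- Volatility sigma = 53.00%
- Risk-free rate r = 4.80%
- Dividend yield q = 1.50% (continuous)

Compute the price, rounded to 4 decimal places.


Answer: Price = 8.5897

Derivation:
d1 = (ln(S/K) + (r - q + 0.5*sigma^2) * T) / (sigma * sqrt(T)) = -0.23811726
d2 = d1 - sigma * sqrt(T) = -0.50311726
exp(-rT) = 0.98807171; exp(-qT) = 0.99625702
P = K * exp(-rT) * N(-d2) - S_0 * exp(-qT) * N(-d1)
N(-d1) = 0.59410492; N(-d2) = 0.69255908
P = 56.4400 * 0.98807171 * 0.69255908 - 50.7400 * 0.99625702 * 0.59410492 = 8.5897


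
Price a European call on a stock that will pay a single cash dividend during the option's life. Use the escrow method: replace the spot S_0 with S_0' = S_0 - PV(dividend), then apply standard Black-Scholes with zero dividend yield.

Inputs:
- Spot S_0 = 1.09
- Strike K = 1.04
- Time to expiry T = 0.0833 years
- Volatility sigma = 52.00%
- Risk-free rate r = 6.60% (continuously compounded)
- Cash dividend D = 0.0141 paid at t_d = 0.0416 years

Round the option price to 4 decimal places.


PV(D) = D * exp(-r * t_d) = 0.0141 * 0.99725817 = 0.01406134
S_0' = S_0 - PV(D) = 1.0900 - 0.01406134 = 1.07593866
d1 = (ln(S_0'/K) + (r + sigma^2/2)*T) / (sigma*sqrt(T)) = 0.33803536
d2 = d1 - sigma*sqrt(T) = 0.18795431
exp(-rT) = 0.99451729
N(d1) = 0.63233173; N(d2) = 0.57454377
C = S_0' * N(d1) - K * exp(-rT) * N(d2) = 1.07593866 * 0.63233173 - 1.0400 * 0.99451729 * 0.57454377 = 0.0861

Answer: Price = 0.0861


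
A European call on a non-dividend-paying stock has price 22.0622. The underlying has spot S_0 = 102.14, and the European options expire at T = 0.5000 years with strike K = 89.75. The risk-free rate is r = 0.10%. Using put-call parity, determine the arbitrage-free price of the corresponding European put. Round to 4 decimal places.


Answer: Put price = 9.6273

Derivation:
Put-call parity: C - P = S_0 * exp(-qT) - K * exp(-rT).
S_0 * exp(-qT) = 102.1400 * 1.00000000 = 102.14000000
K * exp(-rT) = 89.7500 * 0.99950012 = 89.70513622
P = C - S*exp(-qT) + K*exp(-rT)
P = 22.0622 - 102.14000000 + 89.70513622 = 9.6273


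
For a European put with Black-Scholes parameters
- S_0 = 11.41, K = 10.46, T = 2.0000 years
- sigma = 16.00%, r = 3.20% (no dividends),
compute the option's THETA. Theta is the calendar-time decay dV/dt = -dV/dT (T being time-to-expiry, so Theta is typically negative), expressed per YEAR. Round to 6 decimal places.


d1 = 0.7801672867; d2 = 0.5538931167
phi(d1) = 0.2942666262; exp(-qT) = 1.0000000000; exp(-rT) = 0.9380049995
Theta = -S*exp(-qT)*phi(d1)*sigma/(2*sqrt(T)) + r*K*exp(-rT)*N(-d2) - q*S*exp(-qT)*N(-d1)
N(-d1) = 0.2176462075; N(-d2) = 0.2898259981; sqrt(T) = 1.4142135624
Term 1 = -11.4100 * 1.0000000000 * 0.2942666262 * 0.1600 / (2 * 1.4142135624) = -0.1899335316
Term 2 = 0.0320 * 10.4600 * 0.9380049995 * 0.2898259981 = 0.0909963885
Term 3 = 0 (no dividend yield, q = 0)
Theta = -0.1899335316 + (0.0909963885) + (0.0000000000) = -0.098937

Answer: Theta = -0.098937


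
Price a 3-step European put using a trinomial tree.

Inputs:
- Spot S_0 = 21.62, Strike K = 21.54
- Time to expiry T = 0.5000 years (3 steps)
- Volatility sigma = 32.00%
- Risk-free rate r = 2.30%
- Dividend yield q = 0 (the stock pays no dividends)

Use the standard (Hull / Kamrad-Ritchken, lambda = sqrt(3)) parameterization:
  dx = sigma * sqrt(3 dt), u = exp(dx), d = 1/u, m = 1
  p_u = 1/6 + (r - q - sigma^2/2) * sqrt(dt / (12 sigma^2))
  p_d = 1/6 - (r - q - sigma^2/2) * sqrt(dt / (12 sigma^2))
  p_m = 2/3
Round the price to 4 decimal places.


Answer: Price = V(0,0) = 1.6063

Derivation:
dt = T/N = 0.166667; dx = sigma*sqrt(3*dt) = 0.226274
u = exp(dx) = 1.253919; d = 1/u = 0.797499
p_u = 0.156281, p_m = 0.666667, p_d = 0.177052
Discount per step: exp(-r*dt) = 0.996174
Stock lattice S(k, j) with j the centered position index:
  k=0: S(0,+0) = 21.6200
  k=1: S(1,-1) = 17.2419; S(1,+0) = 21.6200; S(1,+1) = 27.1097
  k=2: S(2,-2) = 13.7504; S(2,-1) = 17.2419; S(2,+0) = 21.6200; S(2,+1) = 27.1097; S(2,+2) = 33.9934
  k=3: S(3,-3) = 10.9660; S(3,-2) = 13.7504; S(3,-1) = 17.2419; S(3,+0) = 21.6200; S(3,+1) = 27.1097; S(3,+2) = 33.9934; S(3,+3) = 42.6250
Terminal payoffs V(N, j) = max(K - S_T, 0):
  V(3,-3) = 10.574036; V(3,-2) = 7.789565; V(3,-1) = 4.298063; V(3,+0) = 0.000000; V(3,+1) = 0.000000; V(3,+2) = 0.000000; V(3,+3) = 0.000000
Backward induction: V(k, j) = exp(-r*dt) * [p_u * V(k+1, j+1) + p_m * V(k+1, j) + p_d * V(k+1, j-1)]
  V(2,-2) = exp(-r*dt) * [p_u*4.298063 + p_m*7.789565 + p_d*10.574036] = 7.707305
  V(2,-1) = exp(-r*dt) * [p_u*0.000000 + p_m*4.298063 + p_d*7.789565] = 4.228296
  V(2,+0) = exp(-r*dt) * [p_u*0.000000 + p_m*0.000000 + p_d*4.298063] = 0.758070
  V(2,+1) = exp(-r*dt) * [p_u*0.000000 + p_m*0.000000 + p_d*0.000000] = 0.000000
  V(2,+2) = exp(-r*dt) * [p_u*0.000000 + p_m*0.000000 + p_d*0.000000] = 0.000000
  V(1,-1) = exp(-r*dt) * [p_u*0.758070 + p_m*4.228296 + p_d*7.707305] = 4.285473
  V(1,+0) = exp(-r*dt) * [p_u*0.000000 + p_m*0.758070 + p_d*4.228296] = 1.249212
  V(1,+1) = exp(-r*dt) * [p_u*0.000000 + p_m*0.000000 + p_d*0.758070] = 0.133705
  V(0,+0) = exp(-r*dt) * [p_u*0.133705 + p_m*1.249212 + p_d*4.285473] = 1.606287


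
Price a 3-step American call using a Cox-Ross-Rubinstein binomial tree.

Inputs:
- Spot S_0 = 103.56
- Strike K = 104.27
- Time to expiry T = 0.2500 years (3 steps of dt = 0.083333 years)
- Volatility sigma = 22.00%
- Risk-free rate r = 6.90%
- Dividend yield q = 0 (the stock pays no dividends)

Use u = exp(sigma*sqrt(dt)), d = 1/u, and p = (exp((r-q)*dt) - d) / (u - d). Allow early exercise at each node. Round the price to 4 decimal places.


dt = T/N = 0.083333
u = exp(sigma*sqrt(dt)) = 1.065569; d = 1/u = 0.938466
p = (exp((r-q)*dt) - d) / (u - d) = 0.529498
Discount per step: exp(-r*dt) = 0.994266
Stock lattice S(k, i) with i counting down-moves:
  k=0: S(0,0) = 103.5600
  k=1: S(1,0) = 110.3503; S(1,1) = 97.1876
  k=2: S(2,0) = 117.5858; S(2,1) = 103.5600; S(2,2) = 91.2072
  k=3: S(3,0) = 125.2957; S(3,1) = 110.3503; S(3,2) = 97.1876; S(3,3) = 85.5949
Terminal payoffs V(N, i) = max(S_T - K, 0):
  V(3,0) = 21.025725; V(3,1) = 6.080282; V(3,2) = 0.000000; V(3,3) = 0.000000
Backward induction: V(k, i) = exp(-r*dt) * [p * V(k+1, i) + (1-p) * V(k+1, i+1)]; then take max(V_cont, immediate exercise) for American.
  V(2,0) = exp(-r*dt) * [p*21.025725 + (1-p)*6.080282] = 13.913624; exercise = 13.315792; V(2,0) = max -> 13.913624
  V(2,1) = exp(-r*dt) * [p*6.080282 + (1-p)*0.000000] = 3.201036; exercise = 0.000000; V(2,1) = max -> 3.201036
  V(2,2) = exp(-r*dt) * [p*0.000000 + (1-p)*0.000000] = 0.000000; exercise = 0.000000; V(2,2) = max -> 0.000000
  V(1,0) = exp(-r*dt) * [p*13.913624 + (1-p)*3.201036] = 8.822450; exercise = 6.080282; V(1,0) = max -> 8.822450
  V(1,1) = exp(-r*dt) * [p*3.201036 + (1-p)*0.000000] = 1.685223; exercise = 0.000000; V(1,1) = max -> 1.685223
  V(0,0) = exp(-r*dt) * [p*8.822450 + (1-p)*1.685223] = 5.433038; exercise = 0.000000; V(0,0) = max -> 5.433038

Answer: Price = V(0,0) = 5.4330


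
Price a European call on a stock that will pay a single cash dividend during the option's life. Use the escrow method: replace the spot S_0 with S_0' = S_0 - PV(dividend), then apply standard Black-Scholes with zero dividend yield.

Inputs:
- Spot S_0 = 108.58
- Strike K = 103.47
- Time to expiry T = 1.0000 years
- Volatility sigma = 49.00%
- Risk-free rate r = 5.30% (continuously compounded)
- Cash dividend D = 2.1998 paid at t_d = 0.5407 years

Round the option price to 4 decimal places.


Answer: Price = 24.2199

Derivation:
PV(D) = D * exp(-r * t_d) = 2.1998 * 0.97174962 = 2.13765481
S_0' = S_0 - PV(D) = 108.5800 - 2.13765481 = 106.44234519
d1 = (ln(S_0'/K) + (r + sigma^2/2)*T) / (sigma*sqrt(T)) = 0.41096278
d2 = d1 - sigma*sqrt(T) = -0.07903722
exp(-rT) = 0.94838001
N(d1) = 0.65945009; N(d2) = 0.46850151
C = S_0' * N(d1) - K * exp(-rT) * N(d2) = 106.44234519 * 0.65945009 - 103.4700 * 0.94838001 * 0.46850151 = 24.2199


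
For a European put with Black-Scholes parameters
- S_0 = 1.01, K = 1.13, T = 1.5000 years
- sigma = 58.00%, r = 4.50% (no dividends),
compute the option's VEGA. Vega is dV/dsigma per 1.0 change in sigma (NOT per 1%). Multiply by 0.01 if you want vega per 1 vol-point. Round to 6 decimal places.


Answer: Vega = 0.472871

Derivation:
d1 = 0.2921547215; d2 = -0.4181973039
phi(d1) = 0.3822747363; exp(-qT) = 1.0000000000; exp(-rT) = 0.9347277206
Vega = S * exp(-qT) * phi(d1) * sqrt(T) = 1.0100 * 1.0000000000 * 0.3822747363 * 1.2247448714 = 0.472871


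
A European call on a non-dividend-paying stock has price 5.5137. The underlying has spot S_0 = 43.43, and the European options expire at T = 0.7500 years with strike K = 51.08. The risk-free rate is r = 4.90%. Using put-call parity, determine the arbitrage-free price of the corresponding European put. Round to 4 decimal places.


Answer: Put price = 11.3206

Derivation:
Put-call parity: C - P = S_0 * exp(-qT) - K * exp(-rT).
S_0 * exp(-qT) = 43.4300 * 1.00000000 = 43.43000000
K * exp(-rT) = 51.0800 * 0.96391708 = 49.23688468
P = C - S*exp(-qT) + K*exp(-rT)
P = 5.5137 - 43.43000000 + 49.23688468 = 11.3206


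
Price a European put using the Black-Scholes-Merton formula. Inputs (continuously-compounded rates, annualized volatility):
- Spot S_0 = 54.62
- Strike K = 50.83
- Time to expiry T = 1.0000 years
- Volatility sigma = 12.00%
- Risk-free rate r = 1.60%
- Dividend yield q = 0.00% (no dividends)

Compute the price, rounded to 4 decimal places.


Answer: Price = 0.8469

Derivation:
d1 = (ln(S/K) + (r - q + 0.5*sigma^2) * T) / (sigma * sqrt(T)) = 0.79261154
d2 = d1 - sigma * sqrt(T) = 0.67261154
exp(-rT) = 0.98412732; exp(-qT) = 1.00000000
P = K * exp(-rT) * N(-d2) - S_0 * exp(-qT) * N(-d1)
N(-d1) = 0.21400209; N(-d2) = 0.25059723
P = 50.8300 * 0.98412732 * 0.25059723 - 54.6200 * 1.00000000 * 0.21400209 = 0.8469


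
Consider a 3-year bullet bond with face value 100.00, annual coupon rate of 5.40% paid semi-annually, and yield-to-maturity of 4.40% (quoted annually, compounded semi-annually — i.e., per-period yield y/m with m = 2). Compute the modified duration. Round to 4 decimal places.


Coupon per period c = face * coupon_rate / m = 2.700000
Periods per year m = 2; per-period yield y/m = 0.022000
Number of cashflows N = 6
Cashflows (t years, CF_t, discount factor 1/(1+y/m)^(m*t), PV):
  t = 0.5000: CF_t = 2.700000, DF = 0.978474, PV = 2.641879
  t = 1.0000: CF_t = 2.700000, DF = 0.957411, PV = 2.585008
  t = 1.5000: CF_t = 2.700000, DF = 0.936801, PV = 2.529363
  t = 2.0000: CF_t = 2.700000, DF = 0.916635, PV = 2.474914
  t = 2.5000: CF_t = 2.700000, DF = 0.896903, PV = 2.421638
  t = 3.0000: CF_t = 102.700000, DF = 0.877596, PV = 90.129107
Price P = sum_t PV_t = 102.781910
First compute Macaulay numerator sum_t t * PV_t:
  t * PV_t at t = 0.5000: 1.320939
  t * PV_t at t = 1.0000: 2.585008
  t * PV_t at t = 1.5000: 3.794044
  t * PV_t at t = 2.0000: 4.949829
  t * PV_t at t = 2.5000: 6.054096
  t * PV_t at t = 3.0000: 270.387321
Macaulay duration D = 289.091238 / 102.781910 = 2.812667
Modified duration = D / (1 + y/m) = 2.812667 / (1 + 0.022000) = 2.752120

Answer: Modified duration = 2.7521


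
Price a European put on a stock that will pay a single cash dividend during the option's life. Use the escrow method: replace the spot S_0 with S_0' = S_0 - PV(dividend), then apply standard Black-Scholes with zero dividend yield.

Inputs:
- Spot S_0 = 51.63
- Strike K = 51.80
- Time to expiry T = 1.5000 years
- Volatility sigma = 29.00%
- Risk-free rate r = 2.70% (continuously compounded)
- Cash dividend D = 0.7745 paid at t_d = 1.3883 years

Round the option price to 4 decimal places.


Answer: Price = 6.5362

Derivation:
PV(D) = D * exp(-r * t_d) = 0.7745 * 0.96320973 = 0.74600594
S_0' = S_0 - PV(D) = 51.6300 - 0.74600594 = 50.88399406
d1 = (ln(S_0'/K) + (r + sigma^2/2)*T) / (sigma*sqrt(T)) = 0.24138248
d2 = d1 - sigma*sqrt(T) = -0.11379353
exp(-rT) = 0.96030916
N(-d1) = 0.40462935; N(-d2) = 0.54529927
P = K * exp(-rT) * N(-d2) - S_0' * N(-d1) = 51.8000 * 0.96030916 * 0.54529927 - 50.88399406 * 0.40462935 = 6.5362


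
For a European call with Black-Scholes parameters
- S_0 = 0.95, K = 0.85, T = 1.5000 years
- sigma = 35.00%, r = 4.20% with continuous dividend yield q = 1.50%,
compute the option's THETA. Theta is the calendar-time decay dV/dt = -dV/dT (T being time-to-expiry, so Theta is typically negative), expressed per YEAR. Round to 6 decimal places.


Answer: Theta = -0.053711

Derivation:
d1 = 0.5682831019; d2 = 0.1396223970
phi(d1) = 0.3394558532; exp(-qT) = 0.9777512372; exp(-rT) = 0.9389434737
Theta = -S*exp(-qT)*phi(d1)*sigma/(2*sqrt(T)) - r*K*exp(-rT)*N(d2) + q*S*exp(-qT)*N(d1)
N(d1) = 0.7150786244; N(d2) = 0.5555208281; sqrt(T) = 1.2247448714
Term 1 = -0.9500 * 0.9777512372 * 0.3394558532 * 0.3500 / (2 * 1.2247448714) = -0.0450534134
Term 2 = -0.0420 * 0.8500 * 0.9389434737 * 0.5555208281 = -0.0186212148
Term 3 = 0.0150 * 0.9500 * 0.9777512372 * 0.7150786244 = 0.0099631584
Theta = -0.0450534134 + (-0.0186212148) + (0.0099631584) = -0.053711


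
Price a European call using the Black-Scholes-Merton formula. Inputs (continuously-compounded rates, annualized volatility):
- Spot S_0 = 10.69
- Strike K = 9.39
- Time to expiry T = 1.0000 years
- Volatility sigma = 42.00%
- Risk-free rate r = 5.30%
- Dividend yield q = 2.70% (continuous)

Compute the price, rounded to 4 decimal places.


Answer: Price = 2.4631

Derivation:
d1 = (ln(S/K) + (r - q + 0.5*sigma^2) * T) / (sigma * sqrt(T)) = 0.58062722
d2 = d1 - sigma * sqrt(T) = 0.16062722
exp(-rT) = 0.94838001; exp(-qT) = 0.97336124
C = S_0 * exp(-qT) * N(d1) - K * exp(-rT) * N(d2)
N(d1) = 0.71925414; N(d2) = 0.56380649
C = 10.6900 * 0.97336124 * 0.71925414 - 9.3900 * 0.94838001 * 0.56380649 = 2.4631


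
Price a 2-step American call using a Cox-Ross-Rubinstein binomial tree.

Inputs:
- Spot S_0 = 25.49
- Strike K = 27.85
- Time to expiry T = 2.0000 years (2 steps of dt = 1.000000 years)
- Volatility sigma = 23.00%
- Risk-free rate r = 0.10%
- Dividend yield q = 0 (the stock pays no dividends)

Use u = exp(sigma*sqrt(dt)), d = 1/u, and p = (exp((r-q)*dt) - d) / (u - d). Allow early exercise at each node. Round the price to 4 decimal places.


Answer: Price = V(0,0) = 2.4749

Derivation:
dt = T/N = 1.000000
u = exp(sigma*sqrt(dt)) = 1.258600; d = 1/u = 0.794534
p = (exp((r-q)*dt) - d) / (u - d) = 0.444908
Discount per step: exp(-r*dt) = 0.999000
Stock lattice S(k, i) with i counting down-moves:
  k=0: S(0,0) = 25.4900
  k=1: S(1,0) = 32.0817; S(1,1) = 20.2527
  k=2: S(2,0) = 40.3780; S(2,1) = 25.4900; S(2,2) = 16.0914
Terminal payoffs V(N, i) = max(S_T - K, 0):
  V(2,0) = 12.528046; V(2,1) = 0.000000; V(2,2) = 0.000000
Backward induction: V(k, i) = exp(-r*dt) * [p * V(k+1, i) + (1-p) * V(k+1, i+1)]; then take max(V_cont, immediate exercise) for American.
  V(1,0) = exp(-r*dt) * [p*12.528046 + (1-p)*0.000000] = 5.568258; exercise = 4.231714; V(1,0) = max -> 5.568258
  V(1,1) = exp(-r*dt) * [p*0.000000 + (1-p)*0.000000] = 0.000000; exercise = 0.000000; V(1,1) = max -> 0.000000
  V(0,0) = exp(-r*dt) * [p*5.568258 + (1-p)*0.000000] = 2.474887; exercise = 0.000000; V(0,0) = max -> 2.474887


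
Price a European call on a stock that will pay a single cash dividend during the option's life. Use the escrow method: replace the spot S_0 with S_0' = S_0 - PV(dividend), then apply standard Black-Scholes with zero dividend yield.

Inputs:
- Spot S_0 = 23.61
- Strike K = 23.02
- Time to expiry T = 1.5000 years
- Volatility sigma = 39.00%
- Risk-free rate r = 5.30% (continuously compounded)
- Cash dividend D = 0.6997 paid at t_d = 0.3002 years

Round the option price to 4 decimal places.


Answer: Price = 5.0507

Derivation:
PV(D) = D * exp(-r * t_d) = 0.6997 * 0.98421530 = 0.68865545
S_0' = S_0 - PV(D) = 23.6100 - 0.68865545 = 22.92134455
d1 = (ln(S_0'/K) + (r + sigma^2/2)*T) / (sigma*sqrt(T)) = 0.39627332
d2 = d1 - sigma*sqrt(T) = -0.08137718
exp(-rT) = 0.92357802
N(d1) = 0.65404830; N(d2) = 0.46757100
C = S_0' * N(d1) - K * exp(-rT) * N(d2) = 22.92134455 * 0.65404830 - 23.0200 * 0.92357802 * 0.46757100 = 5.0507


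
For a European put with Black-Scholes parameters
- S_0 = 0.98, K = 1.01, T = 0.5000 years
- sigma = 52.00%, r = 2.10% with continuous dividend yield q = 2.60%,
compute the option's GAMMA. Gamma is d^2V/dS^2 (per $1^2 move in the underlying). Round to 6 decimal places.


d1 = 0.0950432065; d2 = -0.2726523197
phi(d1) = 0.3971444785; exp(-qT) = 0.9870841350; exp(-rT) = 0.9895549326
Gamma = exp(-qT) * phi(d1) / (S * sigma * sqrt(T)) = 0.9870841350 * 0.3971444785 / (0.9800 * 0.5200 * 0.7071067812) = 1.087898

Answer: Gamma = 1.087898


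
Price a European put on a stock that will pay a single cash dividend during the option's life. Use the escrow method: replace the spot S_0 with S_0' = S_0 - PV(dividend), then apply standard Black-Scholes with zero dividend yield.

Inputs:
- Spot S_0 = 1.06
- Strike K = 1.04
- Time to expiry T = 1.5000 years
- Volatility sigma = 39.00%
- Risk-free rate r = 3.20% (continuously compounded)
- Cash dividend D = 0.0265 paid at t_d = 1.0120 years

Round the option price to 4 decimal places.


PV(D) = D * exp(-r * t_d) = 0.0265 * 0.96813475 = 0.02565557
S_0' = S_0 - PV(D) = 1.0600 - 0.02565557 = 1.03434443
d1 = (ln(S_0'/K) + (r + sigma^2/2)*T) / (sigma*sqrt(T)) = 0.32790107
d2 = d1 - sigma*sqrt(T) = -0.14974943
exp(-rT) = 0.95313379
N(-d1) = 0.37149323; N(-d2) = 0.55951884
P = K * exp(-rT) * N(-d2) - S_0' * N(-d1) = 1.0400 * 0.95313379 * 0.55951884 - 1.03434443 * 0.37149323 = 0.1704

Answer: Price = 0.1704


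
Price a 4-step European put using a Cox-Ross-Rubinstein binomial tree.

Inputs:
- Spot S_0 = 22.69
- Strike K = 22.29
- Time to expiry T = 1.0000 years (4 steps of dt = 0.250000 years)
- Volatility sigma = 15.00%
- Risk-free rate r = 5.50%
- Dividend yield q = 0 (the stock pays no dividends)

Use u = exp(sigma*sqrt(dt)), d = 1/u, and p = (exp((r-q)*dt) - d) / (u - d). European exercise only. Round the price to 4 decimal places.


dt = T/N = 0.250000
u = exp(sigma*sqrt(dt)) = 1.077884; d = 1/u = 0.927743
p = (exp((r-q)*dt) - d) / (u - d) = 0.573472
Discount per step: exp(-r*dt) = 0.986344
Stock lattice S(k, i) with i counting down-moves:
  k=0: S(0,0) = 22.6900
  k=1: S(1,0) = 24.4572; S(1,1) = 21.0505
  k=2: S(2,0) = 26.3620; S(2,1) = 22.6900; S(2,2) = 19.5295
  k=3: S(3,0) = 28.4152; S(3,1) = 24.4572; S(3,2) = 21.0505; S(3,3) = 18.1183
  k=4: S(4,0) = 30.6283; S(4,1) = 26.3620; S(4,2) = 22.6900; S(4,3) = 19.5295; S(4,4) = 16.8092
Terminal payoffs V(N, i) = max(K - S_T, 0):
  V(4,0) = 0.000000; V(4,1) = 0.000000; V(4,2) = 0.000000; V(4,3) = 2.760536; V(4,4) = 5.480835
Backward induction: V(k, i) = exp(-r*dt) * [p * V(k+1, i) + (1-p) * V(k+1, i+1)].
  V(3,0) = exp(-r*dt) * [p*0.000000 + (1-p)*0.000000] = 0.000000
  V(3,1) = exp(-r*dt) * [p*0.000000 + (1-p)*0.000000] = 0.000000
  V(3,2) = exp(-r*dt) * [p*0.000000 + (1-p)*2.760536] = 1.161367
  V(3,3) = exp(-r*dt) * [p*2.760536 + (1-p)*5.480835] = 3.867277
  V(2,0) = exp(-r*dt) * [p*0.000000 + (1-p)*0.000000] = 0.000000
  V(2,1) = exp(-r*dt) * [p*0.000000 + (1-p)*1.161367] = 0.488591
  V(2,2) = exp(-r*dt) * [p*1.161367 + (1-p)*3.867277] = 2.283892
  V(1,0) = exp(-r*dt) * [p*0.000000 + (1-p)*0.488591] = 0.205552
  V(1,1) = exp(-r*dt) * [p*0.488591 + (1-p)*2.283892] = 1.237208
  V(0,0) = exp(-r*dt) * [p*0.205552 + (1-p)*1.237208] = 0.636766

Answer: Price = V(0,0) = 0.6368


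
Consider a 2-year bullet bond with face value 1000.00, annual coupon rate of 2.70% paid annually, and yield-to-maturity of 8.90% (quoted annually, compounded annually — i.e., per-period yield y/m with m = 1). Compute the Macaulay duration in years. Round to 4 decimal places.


Coupon per period c = face * coupon_rate / m = 27.000000
Periods per year m = 1; per-period yield y/m = 0.089000
Number of cashflows N = 2
Cashflows (t years, CF_t, discount factor 1/(1+y/m)^(m*t), PV):
  t = 1.0000: CF_t = 27.000000, DF = 0.918274, PV = 24.793388
  t = 2.0000: CF_t = 1027.000000, DF = 0.843226, PV = 865.993603
Price P = sum_t PV_t = 890.786992
Macaulay numerator sum_t t * PV_t:
  t * PV_t at t = 1.0000: 24.793388
  t * PV_t at t = 2.0000: 1731.987207
Macaulay duration D = (sum_t t * PV_t) / P = 1756.780595 / 890.786992 = 1.972167

Answer: Macaulay duration = 1.9722 years


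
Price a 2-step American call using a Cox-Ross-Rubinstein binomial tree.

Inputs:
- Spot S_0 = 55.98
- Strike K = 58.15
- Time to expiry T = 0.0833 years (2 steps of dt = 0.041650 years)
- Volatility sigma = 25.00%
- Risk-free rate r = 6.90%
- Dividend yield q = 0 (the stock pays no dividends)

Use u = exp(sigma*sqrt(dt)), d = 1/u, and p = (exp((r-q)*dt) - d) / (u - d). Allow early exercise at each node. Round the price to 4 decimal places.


Answer: Price = V(0,0) = 1.0154

Derivation:
dt = T/N = 0.041650
u = exp(sigma*sqrt(dt)) = 1.052345; d = 1/u = 0.950259
p = (exp((r-q)*dt) - d) / (u - d) = 0.515439
Discount per step: exp(-r*dt) = 0.997130
Stock lattice S(k, i) with i counting down-moves:
  k=0: S(0,0) = 55.9800
  k=1: S(1,0) = 58.9103; S(1,1) = 53.1955
  k=2: S(2,0) = 61.9939; S(2,1) = 55.9800; S(2,2) = 50.5495
Terminal payoffs V(N, i) = max(S_T - K, 0):
  V(2,0) = 3.843909; V(2,1) = 0.000000; V(2,2) = 0.000000
Backward induction: V(k, i) = exp(-r*dt) * [p * V(k+1, i) + (1-p) * V(k+1, i+1)]; then take max(V_cont, immediate exercise) for American.
  V(1,0) = exp(-r*dt) * [p*3.843909 + (1-p)*0.000000] = 1.975616; exercise = 0.760263; V(1,0) = max -> 1.975616
  V(1,1) = exp(-r*dt) * [p*0.000000 + (1-p)*0.000000] = 0.000000; exercise = 0.000000; V(1,1) = max -> 0.000000
  V(0,0) = exp(-r*dt) * [p*1.975616 + (1-p)*0.000000] = 1.015388; exercise = 0.000000; V(0,0) = max -> 1.015388


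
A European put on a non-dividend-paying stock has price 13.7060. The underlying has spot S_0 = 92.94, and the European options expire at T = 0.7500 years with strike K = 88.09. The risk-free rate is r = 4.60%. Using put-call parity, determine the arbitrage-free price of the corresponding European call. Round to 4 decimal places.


Put-call parity: C - P = S_0 * exp(-qT) - K * exp(-rT).
S_0 * exp(-qT) = 92.9400 * 1.00000000 = 92.94000000
K * exp(-rT) = 88.0900 * 0.96608834 = 85.10272184
C = P + S*exp(-qT) - K*exp(-rT)
C = 13.7060 + 92.94000000 - 85.10272184 = 21.5433

Answer: Call price = 21.5433


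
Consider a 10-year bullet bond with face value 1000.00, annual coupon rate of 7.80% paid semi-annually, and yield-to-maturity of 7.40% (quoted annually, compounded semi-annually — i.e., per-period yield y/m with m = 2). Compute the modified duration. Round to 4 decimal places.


Coupon per period c = face * coupon_rate / m = 39.000000
Periods per year m = 2; per-period yield y/m = 0.037000
Number of cashflows N = 20
Cashflows (t years, CF_t, discount factor 1/(1+y/m)^(m*t), PV):
  t = 0.5000: CF_t = 39.000000, DF = 0.964320, PV = 37.608486
  t = 1.0000: CF_t = 39.000000, DF = 0.929913, PV = 36.266621
  t = 1.5000: CF_t = 39.000000, DF = 0.896734, PV = 34.972634
  t = 2.0000: CF_t = 39.000000, DF = 0.864739, PV = 33.724815
  t = 2.5000: CF_t = 39.000000, DF = 0.833885, PV = 32.521519
  t = 3.0000: CF_t = 39.000000, DF = 0.804132, PV = 31.361156
  t = 3.5000: CF_t = 39.000000, DF = 0.775441, PV = 30.242195
  t = 4.0000: CF_t = 39.000000, DF = 0.747773, PV = 29.163158
  t = 4.5000: CF_t = 39.000000, DF = 0.721093, PV = 28.122621
  t = 5.0000: CF_t = 39.000000, DF = 0.695364, PV = 27.119211
  t = 5.5000: CF_t = 39.000000, DF = 0.670554, PV = 26.151601
  t = 6.0000: CF_t = 39.000000, DF = 0.646629, PV = 25.218516
  t = 6.5000: CF_t = 39.000000, DF = 0.623557, PV = 24.318723
  t = 7.0000: CF_t = 39.000000, DF = 0.601309, PV = 23.451035
  t = 7.5000: CF_t = 39.000000, DF = 0.579854, PV = 22.614306
  t = 8.0000: CF_t = 39.000000, DF = 0.559165, PV = 21.807431
  t = 8.5000: CF_t = 39.000000, DF = 0.539214, PV = 21.029345
  t = 9.0000: CF_t = 39.000000, DF = 0.519975, PV = 20.279021
  t = 9.5000: CF_t = 39.000000, DF = 0.501422, PV = 19.555469
  t = 10.0000: CF_t = 1039.000000, DF = 0.483532, PV = 502.389345
Price P = sum_t PV_t = 1027.917210
First compute Macaulay numerator sum_t t * PV_t:
  t * PV_t at t = 0.5000: 18.804243
  t * PV_t at t = 1.0000: 36.266621
  t * PV_t at t = 1.5000: 52.458950
  t * PV_t at t = 2.0000: 67.449631
  t * PV_t at t = 2.5000: 81.303798
  t * PV_t at t = 3.0000: 94.083469
  t * PV_t at t = 3.5000: 105.847683
  t * PV_t at t = 4.0000: 116.652633
  t * PV_t at t = 4.5000: 126.551796
  t * PV_t at t = 5.0000: 135.596053
  t * PV_t at t = 5.5000: 143.833807
  t * PV_t at t = 6.0000: 151.311097
  t * PV_t at t = 6.5000: 158.071702
  t * PV_t at t = 7.0000: 164.157246
  t * PV_t at t = 7.5000: 169.607294
  t * PV_t at t = 8.0000: 174.459447
  t * PV_t at t = 8.5000: 178.749434
  t * PV_t at t = 9.0000: 182.511192
  t * PV_t at t = 9.5000: 185.776955
  t * PV_t at t = 10.0000: 5023.893447
Macaulay duration D = 7367.386500 / 1027.917210 = 7.167296
Modified duration = D / (1 + y/m) = 7.167296 / (1 + 0.037000) = 6.911568

Answer: Modified duration = 6.9116


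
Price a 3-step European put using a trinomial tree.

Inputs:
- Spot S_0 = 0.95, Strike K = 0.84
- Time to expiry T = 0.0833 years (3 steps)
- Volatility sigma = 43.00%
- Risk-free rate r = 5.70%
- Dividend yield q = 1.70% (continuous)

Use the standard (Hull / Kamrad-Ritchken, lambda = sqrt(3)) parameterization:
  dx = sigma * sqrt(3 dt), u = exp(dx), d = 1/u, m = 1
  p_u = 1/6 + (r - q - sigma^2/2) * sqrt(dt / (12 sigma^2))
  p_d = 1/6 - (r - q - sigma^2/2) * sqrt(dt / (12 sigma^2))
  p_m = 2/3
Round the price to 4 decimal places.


Answer: Price = V(0,0) = 0.0070

Derivation:
dt = T/N = 0.027767; dx = sigma*sqrt(3*dt) = 0.124105
u = exp(dx) = 1.132135; d = 1/u = 0.883287
p_u = 0.160799, p_m = 0.666667, p_d = 0.172534
Discount per step: exp(-r*dt) = 0.998419
Stock lattice S(k, j) with j the centered position index:
  k=0: S(0,+0) = 0.9500
  k=1: S(1,-1) = 0.8391; S(1,+0) = 0.9500; S(1,+1) = 1.0755
  k=2: S(2,-2) = 0.7412; S(2,-1) = 0.8391; S(2,+0) = 0.9500; S(2,+1) = 1.0755; S(2,+2) = 1.2176
  k=3: S(3,-3) = 0.6547; S(3,-2) = 0.7412; S(3,-1) = 0.8391; S(3,+0) = 0.9500; S(3,+1) = 1.0755; S(3,+2) = 1.2176; S(3,+3) = 1.3785
Terminal payoffs V(N, j) = max(K - S_T, 0):
  V(3,-3) = 0.185321; V(3,-2) = 0.098814; V(3,-1) = 0.000878; V(3,+0) = 0.000000; V(3,+1) = 0.000000; V(3,+2) = 0.000000; V(3,+3) = 0.000000
Backward induction: V(k, j) = exp(-r*dt) * [p_u * V(k+1, j+1) + p_m * V(k+1, j) + p_d * V(k+1, j-1)]
  V(2,-2) = exp(-r*dt) * [p_u*0.000878 + p_m*0.098814 + p_d*0.185321] = 0.097837
  V(2,-1) = exp(-r*dt) * [p_u*0.000000 + p_m*0.000878 + p_d*0.098814] = 0.017606
  V(2,+0) = exp(-r*dt) * [p_u*0.000000 + p_m*0.000000 + p_d*0.000878] = 0.000151
  V(2,+1) = exp(-r*dt) * [p_u*0.000000 + p_m*0.000000 + p_d*0.000000] = 0.000000
  V(2,+2) = exp(-r*dt) * [p_u*0.000000 + p_m*0.000000 + p_d*0.000000] = 0.000000
  V(1,-1) = exp(-r*dt) * [p_u*0.000151 + p_m*0.017606 + p_d*0.097837] = 0.028597
  V(1,+0) = exp(-r*dt) * [p_u*0.000000 + p_m*0.000151 + p_d*0.017606] = 0.003133
  V(1,+1) = exp(-r*dt) * [p_u*0.000000 + p_m*0.000000 + p_d*0.000151] = 0.000026
  V(0,+0) = exp(-r*dt) * [p_u*0.000026 + p_m*0.003133 + p_d*0.028597] = 0.007016


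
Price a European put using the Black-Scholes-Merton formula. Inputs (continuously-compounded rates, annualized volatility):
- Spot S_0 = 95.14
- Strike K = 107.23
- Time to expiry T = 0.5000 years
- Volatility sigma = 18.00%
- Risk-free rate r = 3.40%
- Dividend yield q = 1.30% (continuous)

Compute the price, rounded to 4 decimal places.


d1 = (ln(S/K) + (r - q + 0.5*sigma^2) * T) / (sigma * sqrt(T)) = -0.79373969
d2 = d1 - sigma * sqrt(T) = -0.92101891
exp(-rT) = 0.98314368; exp(-qT) = 0.99352108
P = K * exp(-rT) * N(-d2) - S_0 * exp(-qT) * N(-d1)
N(-d1) = 0.78632651; N(-d2) = 0.82147972
P = 107.2300 * 0.98314368 * 0.82147972 - 95.1400 * 0.99352108 * 0.78632651 = 12.2760

Answer: Price = 12.2760


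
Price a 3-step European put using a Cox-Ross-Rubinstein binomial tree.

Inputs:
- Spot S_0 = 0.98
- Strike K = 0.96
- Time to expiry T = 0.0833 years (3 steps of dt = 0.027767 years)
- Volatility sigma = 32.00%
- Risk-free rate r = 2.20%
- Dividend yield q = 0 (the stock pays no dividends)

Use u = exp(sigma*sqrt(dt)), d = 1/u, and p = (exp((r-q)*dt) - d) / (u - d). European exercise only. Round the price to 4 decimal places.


dt = T/N = 0.027767
u = exp(sigma*sqrt(dt)) = 1.054770; d = 1/u = 0.948074
p = (exp((r-q)*dt) - d) / (u - d) = 0.492400
Discount per step: exp(-r*dt) = 0.999389
Stock lattice S(k, i) with i counting down-moves:
  k=0: S(0,0) = 0.9800
  k=1: S(1,0) = 1.0337; S(1,1) = 0.9291
  k=2: S(2,0) = 1.0903; S(2,1) = 0.9800; S(2,2) = 0.8809
  k=3: S(3,0) = 1.1500; S(3,1) = 1.0337; S(3,2) = 0.9291; S(3,3) = 0.8351
Terminal payoffs V(N, i) = max(K - S_T, 0):
  V(3,0) = 0.000000; V(3,1) = 0.000000; V(3,2) = 0.030887; V(3,3) = 0.124872
Backward induction: V(k, i) = exp(-r*dt) * [p * V(k+1, i) + (1-p) * V(k+1, i+1)].
  V(2,0) = exp(-r*dt) * [p*0.000000 + (1-p)*0.000000] = 0.000000
  V(2,1) = exp(-r*dt) * [p*0.000000 + (1-p)*0.030887] = 0.015669
  V(2,2) = exp(-r*dt) * [p*0.030887 + (1-p)*0.124872] = 0.078546
  V(1,0) = exp(-r*dt) * [p*0.000000 + (1-p)*0.015669] = 0.007949
  V(1,1) = exp(-r*dt) * [p*0.015669 + (1-p)*0.078546] = 0.047556
  V(0,0) = exp(-r*dt) * [p*0.007949 + (1-p)*0.047556] = 0.028036

Answer: Price = V(0,0) = 0.0280


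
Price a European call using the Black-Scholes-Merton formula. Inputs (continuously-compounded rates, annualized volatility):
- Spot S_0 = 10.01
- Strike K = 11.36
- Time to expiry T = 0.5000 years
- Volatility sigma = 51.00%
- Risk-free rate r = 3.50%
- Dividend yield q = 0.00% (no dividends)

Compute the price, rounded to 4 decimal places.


d1 = (ln(S/K) + (r - q + 0.5*sigma^2) * T) / (sigma * sqrt(T)) = -0.12197958
d2 = d1 - sigma * sqrt(T) = -0.48260404
exp(-rT) = 0.98265224; exp(-qT) = 1.00000000
C = S_0 * exp(-qT) * N(d1) - K * exp(-rT) * N(d2)
N(d1) = 0.45145760; N(d2) = 0.31468846
C = 10.0100 * 1.00000000 * 0.45145760 - 11.3600 * 0.98265224 * 0.31468846 = 1.0062

Answer: Price = 1.0062


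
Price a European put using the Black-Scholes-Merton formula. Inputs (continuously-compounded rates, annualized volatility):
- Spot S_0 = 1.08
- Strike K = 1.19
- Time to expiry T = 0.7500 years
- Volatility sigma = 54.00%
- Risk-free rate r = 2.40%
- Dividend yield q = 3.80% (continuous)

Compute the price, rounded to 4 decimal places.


Answer: Price = 0.2699

Derivation:
d1 = (ln(S/K) + (r - q + 0.5*sigma^2) * T) / (sigma * sqrt(T)) = 0.00397246
d2 = d1 - sigma * sqrt(T) = -0.46368126
exp(-rT) = 0.98216103; exp(-qT) = 0.97190229
P = K * exp(-rT) * N(-d2) - S_0 * exp(-qT) * N(-d1)
N(-d1) = 0.49841522; N(-d2) = 0.67856194
P = 1.1900 * 0.98216103 * 0.67856194 - 1.0800 * 0.97190229 * 0.49841522 = 0.2699


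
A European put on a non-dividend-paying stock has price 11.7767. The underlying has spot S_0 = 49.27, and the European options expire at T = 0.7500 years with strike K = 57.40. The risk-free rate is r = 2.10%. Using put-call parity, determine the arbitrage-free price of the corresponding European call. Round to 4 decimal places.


Answer: Call price = 4.5437

Derivation:
Put-call parity: C - P = S_0 * exp(-qT) - K * exp(-rT).
S_0 * exp(-qT) = 49.2700 * 1.00000000 = 49.27000000
K * exp(-rT) = 57.4000 * 0.98437338 = 56.50303216
C = P + S*exp(-qT) - K*exp(-rT)
C = 11.7767 + 49.27000000 - 56.50303216 = 4.5437


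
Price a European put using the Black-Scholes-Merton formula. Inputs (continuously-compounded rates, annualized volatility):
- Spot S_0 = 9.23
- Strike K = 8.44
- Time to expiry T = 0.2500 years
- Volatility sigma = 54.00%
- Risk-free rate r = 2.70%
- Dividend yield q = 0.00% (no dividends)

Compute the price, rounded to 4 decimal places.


d1 = (ln(S/K) + (r - q + 0.5*sigma^2) * T) / (sigma * sqrt(T)) = 0.49139533
d2 = d1 - sigma * sqrt(T) = 0.22139533
exp(-rT) = 0.99327273; exp(-qT) = 1.00000000
P = K * exp(-rT) * N(-d2) - S_0 * exp(-qT) * N(-d1)
N(-d1) = 0.31157343; N(-d2) = 0.41239231
P = 8.4400 * 0.99327273 * 0.41239231 - 9.2300 * 1.00000000 * 0.31157343 = 0.5814

Answer: Price = 0.5814


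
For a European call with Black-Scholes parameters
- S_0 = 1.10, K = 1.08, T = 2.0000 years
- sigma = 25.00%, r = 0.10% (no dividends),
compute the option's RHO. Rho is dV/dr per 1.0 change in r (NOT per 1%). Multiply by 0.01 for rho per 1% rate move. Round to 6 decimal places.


d1 = 0.2343327511; d2 = -0.1192206395
phi(d1) = 0.3881379535; exp(-qT) = 1.0000000000; exp(-rT) = 0.9980019987
N(d2) = 0.4525502776
Rho = K*T*exp(-rT)*N(d2) = 1.0800 * 2.0000 * 0.9980019987 * 0.4525502776 = 0.975556

Answer: Rho = 0.975556


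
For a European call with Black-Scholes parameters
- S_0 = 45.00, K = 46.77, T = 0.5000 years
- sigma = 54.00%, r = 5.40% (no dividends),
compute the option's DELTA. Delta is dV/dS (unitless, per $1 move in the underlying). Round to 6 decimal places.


d1 = 0.1605931634; d2 = -0.2212444984
phi(d1) = 0.3938309135; exp(-qT) = 1.0000000000; exp(-rT) = 0.9733612415
N(d1) = 0.5637930801
Delta = exp(-qT) * N(d1) = 1.0000000000 * 0.5637930801 = 0.563793

Answer: Delta = 0.563793


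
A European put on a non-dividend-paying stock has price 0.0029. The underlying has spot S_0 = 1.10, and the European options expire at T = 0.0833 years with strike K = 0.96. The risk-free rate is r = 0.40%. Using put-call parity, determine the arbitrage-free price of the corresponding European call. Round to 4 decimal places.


Put-call parity: C - P = S_0 * exp(-qT) - K * exp(-rT).
S_0 * exp(-qT) = 1.1000 * 1.00000000 = 1.10000000
K * exp(-rT) = 0.9600 * 0.99966686 = 0.95968018
C = P + S*exp(-qT) - K*exp(-rT)
C = 0.0029 + 1.10000000 - 0.95968018 = 0.1432

Answer: Call price = 0.1432


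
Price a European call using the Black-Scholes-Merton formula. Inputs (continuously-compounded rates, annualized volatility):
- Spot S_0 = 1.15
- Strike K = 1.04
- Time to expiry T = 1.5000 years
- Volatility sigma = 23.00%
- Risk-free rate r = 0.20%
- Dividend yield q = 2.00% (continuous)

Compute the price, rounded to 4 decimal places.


d1 = (ln(S/K) + (r - q + 0.5*sigma^2) * T) / (sigma * sqrt(T)) = 0.40191593
d2 = d1 - sigma * sqrt(T) = 0.12022461
exp(-rT) = 0.99700450; exp(-qT) = 0.97044553
C = S_0 * exp(-qT) * N(d1) - K * exp(-rT) * N(d2)
N(d1) = 0.65612705; N(d2) = 0.54784739
C = 1.1500 * 0.97044553 * 0.65612705 - 1.0400 * 0.99700450 * 0.54784739 = 0.1642

Answer: Price = 0.1642


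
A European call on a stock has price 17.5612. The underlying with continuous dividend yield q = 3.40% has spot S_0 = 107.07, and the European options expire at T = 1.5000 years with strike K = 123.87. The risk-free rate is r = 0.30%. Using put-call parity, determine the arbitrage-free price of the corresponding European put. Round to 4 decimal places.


Answer: Put price = 39.1287

Derivation:
Put-call parity: C - P = S_0 * exp(-qT) - K * exp(-rT).
S_0 * exp(-qT) = 107.0700 * 0.95027867 = 101.74633725
K * exp(-rT) = 123.8700 * 0.99551011 = 123.31383730
P = C - S*exp(-qT) + K*exp(-rT)
P = 17.5612 - 101.74633725 + 123.31383730 = 39.1287


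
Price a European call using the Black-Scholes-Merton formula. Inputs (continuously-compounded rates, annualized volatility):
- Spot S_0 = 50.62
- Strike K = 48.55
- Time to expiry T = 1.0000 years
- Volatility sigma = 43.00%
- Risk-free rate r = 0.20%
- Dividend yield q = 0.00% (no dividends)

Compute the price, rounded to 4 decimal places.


d1 = (ln(S/K) + (r - q + 0.5*sigma^2) * T) / (sigma * sqrt(T)) = 0.31675014
d2 = d1 - sigma * sqrt(T) = -0.11324986
exp(-rT) = 0.99800200; exp(-qT) = 1.00000000
C = S_0 * exp(-qT) * N(d1) - K * exp(-rT) * N(d2)
N(d1) = 0.62428340; N(d2) = 0.45491623
C = 50.6200 * 1.00000000 * 0.62428340 - 48.5500 * 0.99800200 * 0.45491623 = 9.5592

Answer: Price = 9.5592
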